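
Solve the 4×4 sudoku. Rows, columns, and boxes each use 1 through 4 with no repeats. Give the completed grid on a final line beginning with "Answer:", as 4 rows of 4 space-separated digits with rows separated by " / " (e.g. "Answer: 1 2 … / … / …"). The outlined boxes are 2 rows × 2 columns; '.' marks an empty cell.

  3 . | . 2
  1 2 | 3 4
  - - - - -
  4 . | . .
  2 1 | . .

Step 1. [r3c4∈{1,3}] r3c4 is the only open cell in col 4 admitting 1. So r3c4=1.
Step 2. [r4c4∈{3}] r4c4 is down to just 3 ⇒ r4c4=3.
Step 3. [r4c3∈{4}] r4c3's peers cover all but 4, so r4c3=4.
Step 4. [r1c3∈{1}] only 1 remains possible at r1c3. So r1c3=1.
Step 5. [r3c2∈{3}] r3c2 is down to just 3 ⇒ r3c2=3.
Step 6. [r1c2∈{4}] r1c2 has the single candidate 4. So r1c2=4.
Step 7. [r3c3∈{2}] r3c3 has the single candidate 2 ⇒ r3c3=2.

Answer: 3 4 1 2 / 1 2 3 4 / 4 3 2 1 / 2 1 4 3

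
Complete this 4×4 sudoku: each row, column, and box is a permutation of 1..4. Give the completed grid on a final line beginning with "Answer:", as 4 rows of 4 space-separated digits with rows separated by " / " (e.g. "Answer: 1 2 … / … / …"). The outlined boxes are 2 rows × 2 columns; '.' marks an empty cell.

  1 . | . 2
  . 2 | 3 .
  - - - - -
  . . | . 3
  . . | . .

Step 1. [r1c3∈{4}] nothing but 4 survives at r1c3 ⇒ r1c3=4.
Step 2. [r4c1∈{2,3,4}] 3 has one home in col 1: r4c1. So r4c1=3.
Step 3. [r3c1∈{2,4}] col 1 places 2 nowhere but r3c1. So r3c1=2.
Step 4. [r3c3∈{1}] only 1 remains possible at r3c3, so r3c3=1.
Step 5. [r4c4∈{4}] r4c4's peers cover all but 4 ⇒ r4c4=4.
Step 6. [r2c1∈{4}] r2c1's peers cover all but 4. So r2c1=4.
Step 7. [r4c2∈{1}] nothing but 1 survives at r4c2. So r4c2=1.
Step 8. [r1c2∈{3}] r1c2's peers cover all but 3, so r1c2=3.
Step 9. [r4c3∈{2}] r4c3 has the single candidate 2. So r4c3=2.
Step 10. [r2c4∈{1}] r2c4 has the single candidate 1. So r2c4=1.
Step 11. [r3c2∈{4}] only 4 remains possible at r3c2 ⇒ r3c2=4.

Answer: 1 3 4 2 / 4 2 3 1 / 2 4 1 3 / 3 1 2 4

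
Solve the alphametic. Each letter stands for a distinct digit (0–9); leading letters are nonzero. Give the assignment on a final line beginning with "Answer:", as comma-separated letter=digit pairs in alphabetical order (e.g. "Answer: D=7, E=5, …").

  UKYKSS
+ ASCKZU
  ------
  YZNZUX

Step 1. [col 1: S + U ≡ X (mod 10)] several values work for X in column 1 (S + U ≡ X (mod 10), carry-in 0); try X=6 ⇒ X=6.
Step 2. [col 1: S + U ≡ X (mod 10)] S=1 is one option consistent with column 1 (S + U ≡ X (mod 10), carry-in 0) — take it ⇒ S=1.
Step 3. [col 1: S + U ≡ X (mod 10)] from column 1 (S=1, X=6, carry-in 0, digits 1,6 already taken and all letters distinct): U must equal 5, so U=5.
Step 4. [col 2: S + Z ≡ U (mod 10)] in column 2 we have S+Z≡U with carry-in 0; given S=1, U=5 and digits 1,5,6 already taken and all letters distinct, that pins Z to 4, so Z=4.
Step 5. [col 3: K + K ≡ Z (mod 10)] K=2 is one option consistent with column 3 (K + K ≡ Z (mod 10), carry-in 0) — take it, so K=2.
Step 6. [col 4: Y + C ≡ N (mod 10)] no forcing yet in column 4 (carry-in 0); N=7 is free and consistent — try it ⇒ N=7.
Step 7. [col 4: Y + C ≡ N (mod 10)] C=9 is one option consistent with column 4 (Y + C ≡ N (mod 10), carry-in 0) — take it. So C=9.
Step 8. [col 4: Y + C ≡ N (mod 10)] column 4 reads Y+C+carry(0)=N with C=9, N=7; with digits 1,2,4,5,6,7,9 already taken and all letters distinct, the only value for Y is 8. So Y=8.
Step 9. [col 6: U + A ≡ Y (mod 10)] column 6: given U=5, Y=8, carry-in 0, and digits 1,2,4,5,6,7,8,9 already taken and all letters distinct, U+A≡Y (mod 10) forces A=3, so A=3.

Answer: A=3, C=9, K=2, N=7, S=1, U=5, X=6, Y=8, Z=4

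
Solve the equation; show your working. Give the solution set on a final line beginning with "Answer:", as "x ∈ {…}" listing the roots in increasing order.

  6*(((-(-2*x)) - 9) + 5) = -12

Step 1. [6*(((-(-2*x)) - 9) + 5) = -12] leading coefficient 6: divide by 6. So div: ((-(-2*x)) - 9) + 5 = -2.
Step 2. [((-(-2*x)) - 9) + 5 = -2] peel the +5: subtract 5 from each side ⇒ sub: (-(-2*x)) - 9 = -7.
Step 3. [(-(-2*x)) - 9 = -7] add 9: x sits inside (… - 9) ⇒ sub: -(-2*x) = 2.
Step 4. [-(-2*x) = 2] LHS negated; negate both sides, so neg: -2*x = -2.
Step 5. [-2*x = -2] divide by the outer -2. So div: x = 1.

Answer: x ∈ {1}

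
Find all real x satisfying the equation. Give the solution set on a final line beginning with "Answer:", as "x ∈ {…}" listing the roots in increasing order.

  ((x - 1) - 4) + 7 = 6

Step 1. [((x - 1) - 4) + 7 = 6] subtract 7: x sits inside (… + 7). So sub: (x - 1) - 4 = -1.
Step 2. [(x - 1) - 4 = -1] add 4: x sits inside (… - 4), so sub: x - 1 = 3.
Step 3. [x - 1 = 3] add 1: x sits inside (… - 1), so sub: x = 4.

Answer: x ∈ {4}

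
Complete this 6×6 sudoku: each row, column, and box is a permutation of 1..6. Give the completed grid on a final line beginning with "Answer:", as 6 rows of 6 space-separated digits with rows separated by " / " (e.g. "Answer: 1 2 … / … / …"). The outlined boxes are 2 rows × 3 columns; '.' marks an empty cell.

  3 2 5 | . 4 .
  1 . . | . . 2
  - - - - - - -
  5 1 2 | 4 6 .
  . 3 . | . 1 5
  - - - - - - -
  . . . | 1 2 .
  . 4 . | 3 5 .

Step 1. [r5c1∈{6}] nothing but 6 survives at r5c1, so r5c1=6.
Step 2. [r1c4∈{6}] r1c4 is down to just 6. So r1c4=6.
Step 3. [r4c3∈{4,6}] across row 4, 6 lands solely at r4c3, so r4c3=6.
Step 4. [r1c6∈{1}] nothing but 1 survives at r1c6, so r1c6=1.
Step 5. [r2c2∈{6}] r2c2 is down to just 6 ⇒ r2c2=6.
Step 6. [r2c4∈{5}] r2c4 is down to just 5, so r2c4=5.
Step 7. [r6c6∈{6}] r6c6 has the single candidate 6 ⇒ r6c6=6.
Step 8. [r6c3∈{1}] nothing but 1 survives at r6c3 ⇒ r6c3=1.
Step 9. [r3c6∈{3}] r3c6 has the single candidate 3. So r3c6=3.
Step 10. [r2c5∈{3}] r2c5 has the single candidate 3, so r2c5=3.
Step 11. [r6c1∈{2}] only 2 remains possible at r6c1 ⇒ r6c1=2.
Step 12. [r5c3∈{3}] only 3 remains possible at r5c3, so r5c3=3.
Step 13. [r2c3∈{4}] r2c3 is down to just 4, so r2c3=4.
Step 14. [r4c4∈{2}] only 2 remains possible at r4c4 ⇒ r4c4=2.
Step 15. [r5c2∈{5}] r5c2's peers cover all but 5, so r5c2=5.
Step 16. [r4c1∈{4}] r4c1's peers cover all but 4, so r4c1=4.
Step 17. [r5c6∈{4}] r5c6's peers cover all but 4. So r5c6=4.

Answer: 3 2 5 6 4 1 / 1 6 4 5 3 2 / 5 1 2 4 6 3 / 4 3 6 2 1 5 / 6 5 3 1 2 4 / 2 4 1 3 5 6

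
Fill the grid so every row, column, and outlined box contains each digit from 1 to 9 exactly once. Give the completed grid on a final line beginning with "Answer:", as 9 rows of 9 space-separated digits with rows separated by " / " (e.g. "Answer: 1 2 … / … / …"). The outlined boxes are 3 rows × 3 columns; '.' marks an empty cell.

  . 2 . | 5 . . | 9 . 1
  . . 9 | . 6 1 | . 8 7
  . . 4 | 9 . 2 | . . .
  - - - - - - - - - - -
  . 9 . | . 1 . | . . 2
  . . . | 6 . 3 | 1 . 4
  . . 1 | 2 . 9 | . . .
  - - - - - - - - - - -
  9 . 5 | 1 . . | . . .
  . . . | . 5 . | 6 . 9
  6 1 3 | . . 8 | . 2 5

Step 1. [r4c4∈{4,7,8}] across col 4, 8 lands solely at r4c4 ⇒ r4c4=8.
Step 2. [r5c5∈{7}] nothing but 7 survives at r5c5, so r5c5=7.
Step 3. [r6c5∈{4}] r6c5 is down to just 4, so r6c5=4.
Step 4. [r1c6∈{4,7}] box 2 places 7 nowhere but r1c6. So r1c6=7.
Step 5. [r8c6∈{4}] nothing but 4 survives at r8c6 ⇒ r8c6=4.
Step 6. [r3c1∈{1,3,5,7,8}] 1 has one home in row 3: r3c1, so r3c1=1.
Step 7. [r3c2∈{3,5,6,7,8}] 7 has one home in row 3: r3c2. So r3c2=7.
Step 8. [r6c2∈{3,5,6,8}] r6c2 is the only open cell in col 2 admitting 6 ⇒ r6c2=6.
Step 9. [r4c8∈{3,5,6,7}] row 4 places 6 nowhere but r4c8. So r4c8=6.
Step 10. [r2c2∈{3,5}] in col 2, 3 fits only at r2c2 ⇒ r2c2=3.
Step 11. [r1c1∈{8}] only 8 remains possible at r1c1. So r1c1=8.
Step 12. [r5c2∈{5,8}] col 2 places 5 nowhere but r5c2 ⇒ r5c2=5.
Step 13. [r9c7∈{4,7}] r9c7 is the only open cell in row 9 admitting 4. So r9c7=4.
Step 14. [r4c3∈{7}] only 7 remains possible at r4c3, so r4c3=7.
Step 15. [r6c1∈{3}] only 3 remains possible at r6c1. So r6c1=3.
Step 16. [r1c5∈{3}] r1c5's peers cover all but 3, so r1c5=3.
Step 17. [r8c1∈{2,7}] r8c1 is the only open cell in col 1 admitting 7, so r8c1=7.
Step 18. [r4c7∈{3,5}] 3 has one home in row 4: r4c7. So r4c7=3.
Step 19. [r3c7∈{5}] r3c7 is down to just 5. So r3c7=5.
Step 20. [r3c8∈{3}] only 3 remains possible at r3c8. So r3c8=3.
Step 21. [r7c8∈{7}] nothing but 7 survives at r7c8. So r7c8=7.
Step 22. [r7c7∈{8}] only 8 remains possible at r7c7, so r7c7=8.
Step 23. [r5c3∈{2,8}] 8 has one home in row 5: r5c3, so r5c3=8.
Step 24. [r8c4∈{3}] only 3 remains possible at r8c4, so r8c4=3.
Step 25. [r7c9∈{3}] r7c9's peers cover all but 3. So r7c9=3.
Step 26. [r8c3∈{2}] r8c3 is down to just 2 ⇒ r8c3=2.
Step 27. [r8c2∈{8}] r8c2's peers cover all but 8 ⇒ r8c2=8.
Step 28. [r6c7∈{7}] only 7 remains possible at r6c7, so r6c7=7.
Step 29. [r6c9∈{8}] only 8 remains possible at r6c9. So r6c9=8.
Step 30. [r5c8∈{9}] nothing but 9 survives at r5c8. So r5c8=9.
Step 31. [r3c9∈{6}] nothing but 6 survives at r3c9. So r3c9=6.
Step 32. [r3c5∈{8}] nothing but 8 survives at r3c5 ⇒ r3c5=8.
Step 33. [r2c4∈{4}] r2c4 has the single candidate 4. So r2c4=4.
Step 34. [r9c5∈{9}] nothing but 9 survives at r9c5, so r9c5=9.
Step 35. [r4c6∈{5}] r4c6 has the single candidate 5, so r4c6=5.
Step 36. [r4c1∈{4}] r4c1 has the single candidate 4, so r4c1=4.
Step 37. [r8c8∈{1}] r8c8 has the single candidate 1. So r8c8=1.
Step 38. [r9c4∈{7}] r9c4's peers cover all but 7, so r9c4=7.
Step 39. [r7c5∈{2}] r7c5's peers cover all but 2 ⇒ r7c5=2.
Step 40. [r2c1∈{5}] r2c1's peers cover all but 5. So r2c1=5.
Step 41. [r2c7∈{2}] r2c7's peers cover all but 2. So r2c7=2.
Step 42. [r6c8∈{5}] nothing but 5 survives at r6c8, so r6c8=5.
Step 43. [r5c1∈{2}] r5c1's peers cover all but 2. So r5c1=2.
Step 44. [r7c6∈{6}] nothing but 6 survives at r7c6, so r7c6=6.
Step 45. [r1c8∈{4}] r1c8 has the single candidate 4, so r1c8=4.
Step 46. [r7c2∈{4}] nothing but 4 survives at r7c2. So r7c2=4.
Step 47. [r1c3∈{6}] r1c3's peers cover all but 6. So r1c3=6.

Answer: 8 2 6 5 3 7 9 4 1 / 5 3 9 4 6 1 2 8 7 / 1 7 4 9 8 2 5 3 6 / 4 9 7 8 1 5 3 6 2 / 2 5 8 6 7 3 1 9 4 / 3 6 1 2 4 9 7 5 8 / 9 4 5 1 2 6 8 7 3 / 7 8 2 3 5 4 6 1 9 / 6 1 3 7 9 8 4 2 5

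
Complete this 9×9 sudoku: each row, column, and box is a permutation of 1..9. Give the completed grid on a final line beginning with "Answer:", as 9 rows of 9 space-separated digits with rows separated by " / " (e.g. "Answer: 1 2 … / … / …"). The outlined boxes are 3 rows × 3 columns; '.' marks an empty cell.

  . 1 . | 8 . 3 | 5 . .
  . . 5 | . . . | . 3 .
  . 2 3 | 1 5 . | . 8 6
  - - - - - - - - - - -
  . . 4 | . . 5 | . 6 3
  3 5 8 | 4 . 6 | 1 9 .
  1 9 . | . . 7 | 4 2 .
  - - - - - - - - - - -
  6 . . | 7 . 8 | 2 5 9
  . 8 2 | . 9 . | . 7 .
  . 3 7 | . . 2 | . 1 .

Step 1. [r8c9∈{4}] nothing but 4 survives at r8c9 ⇒ r8c9=4.
Step 2. [r2c2∈{4,6,7}] col 2 places 6 nowhere but r2c2 ⇒ r2c2=6.
Step 3. [r9c1∈{4,5,9}] 9 has one home in row 9: r9c1 ⇒ r9c1=9.
Step 4. [r5c5∈{2}] r5c5's peers cover all but 2, so r5c5=2.
Step 5. [r9c5∈{4,6}] row 9 places 4 nowhere but r9c5 ⇒ r9c5=4.
Step 6. [r2c5∈{7}] r2c5 has the single candidate 7, so r2c5=7.
Step 7. [r2c7∈{9}] r2c7 has the single candidate 9, so r2c7=9.
Step 8. [r7c5∈{1,3}] 3 has one home in row 7: r7c5, so r7c5=3.
Step 9. [r3c7∈{7}] only 7 remains possible at r3c7, so r3c7=7.
Step 10. [r4c7∈{8}] r4c7's peers cover all but 8. So r4c7=8.
Step 11. [r3c1∈{4}] r3c1's peers cover all but 4 ⇒ r3c1=4.
Step 12. [r9c4∈{5,6}] in row 9, 5 fits only at r9c4. So r9c4=5.
Step 13. [r8c7∈{3,6}] 3 has one home in row 8: r8c7, so r8c7=3.
Step 14. [r2c9∈{1,2}] across row 2, 1 lands solely at r2c9, so r2c9=1.
Step 15. [r4c2∈{7}] r4c2 has the single candidate 7, so r4c2=7.
Step 16. [r6c3∈{6}] r6c3's peers cover all but 6. So r6c3=6.
Step 17. [r6c5∈{8}] only 8 remains possible at r6c5 ⇒ r6c5=8.
Step 18. [r4c4∈{9}] r4c4 has the single candidate 9 ⇒ r4c4=9.
Step 19. [r2c1∈{8}] r2c1 has the single candidate 8. So r2c1=8.
Step 20. [r8c6∈{1}] r8c6 has the single candidate 1, so r8c6=1.
Step 21. [r3c6∈{9}] nothing but 9 survives at r3c6. So r3c6=9.
Step 22. [r7c2∈{4}] r7c2 has the single candidate 4. So r7c2=4.
Step 23. [r1c5∈{6}] r1c5's peers cover all but 6, so r1c5=6.
Step 24. [r2c6∈{4}] r2c6 has the single candidate 4. So r2c6=4.
Step 25. [r1c3∈{9}] r1c3's peers cover all but 9, so r1c3=9.
Step 26. [r4c1∈{2}] r4c1's peers cover all but 2, so r4c1=2.
Step 27. [r2c4∈{2}] r2c4 has the single candidate 2. So r2c4=2.
Step 28. [r9c9∈{8}] nothing but 8 survives at r9c9. So r9c9=8.
Step 29. [r8c4∈{6}] only 6 remains possible at r8c4, so r8c4=6.
Step 30. [r5c9∈{7}] nothing but 7 survives at r5c9 ⇒ r5c9=7.
Step 31. [r8c1∈{5}] r8c1 has the single candidate 5, so r8c1=5.
Step 32. [r6c9∈{5}] r6c9 is down to just 5, so r6c9=5.
Step 33. [r7c3∈{1}] r7c3's peers cover all but 1, so r7c3=1.
Step 34. [r1c1∈{7}] nothing but 7 survives at r1c1, so r1c1=7.
Step 35. [r4c5∈{1}] nothing but 1 survives at r4c5, so r4c5=1.
Step 36. [r6c4∈{3}] r6c4 is down to just 3, so r6c4=3.
Step 37. [r1c9∈{2}] r1c9 has the single candidate 2. So r1c9=2.
Step 38. [r9c7∈{6}] only 6 remains possible at r9c7, so r9c7=6.
Step 39. [r1c8∈{4}] r1c8's peers cover all but 4. So r1c8=4.

Answer: 7 1 9 8 6 3 5 4 2 / 8 6 5 2 7 4 9 3 1 / 4 2 3 1 5 9 7 8 6 / 2 7 4 9 1 5 8 6 3 / 3 5 8 4 2 6 1 9 7 / 1 9 6 3 8 7 4 2 5 / 6 4 1 7 3 8 2 5 9 / 5 8 2 6 9 1 3 7 4 / 9 3 7 5 4 2 6 1 8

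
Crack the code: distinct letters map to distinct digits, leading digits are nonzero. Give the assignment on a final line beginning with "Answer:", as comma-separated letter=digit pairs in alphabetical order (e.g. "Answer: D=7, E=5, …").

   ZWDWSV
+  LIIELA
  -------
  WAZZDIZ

Step 1. [col 1: V + A ≡ Z (mod 10)] no forcing yet in column 1 (carry-in 0); Z=8 is free and consistent — try it ⇒ Z=8.
Step 2. [col 1: V + A ≡ Z (mod 10)] no forcing yet in column 1 (carry-in 0); V=6 is free and consistent — try it, so V=6.
Step 3. [W] adding two 6-digit numbers gives at most 6+1 digits, and here it does — W is that final carry and must be 1. So W=1.
Step 4. [col 1: V + A ≡ Z (mod 10)] column 1: given V=6, Z=8, carry-in 0, and digits 1,6,8 already taken and all letters distinct, V+A≡Z (mod 10) forces A=2 ⇒ A=2.
Step 5. [col 2: S + L ≡ I (mod 10)] no forcing yet in column 2 (carry-in 0); I=7 is free and consistent — try it, so I=7.
Step 6. [col 2: S + L ≡ I (mod 10)] no forcing yet in column 2 (carry-in 0); S=3 is free and consistent — try it, so S=3.
Step 7. [col 2: S + L ≡ I (mod 10)] in column 2 we have S+L≡I with carry-in 0; given S=3, I=7 and digits 1,2,3,6,7,8 already taken and all letters distinct, that pins L to 4. So L=4.
Step 8. [col 3: W + E ≡ D (mod 10)] from column 3 (W=1, carry-in 0, digits 1,2,3,4,6,7,8 already taken and all letters distinct): D must equal 0, so D=0.
Step 9. [col 3: W + E ≡ D (mod 10)] column 3: given W=1, D=0, carry-in 0, and digits 0,1,2,3,4,6,7,8 already taken and all letters distinct, W+E≡D (mod 10) forces E=9 ⇒ E=9.

Answer: A=2, D=0, E=9, I=7, L=4, S=3, V=6, W=1, Z=8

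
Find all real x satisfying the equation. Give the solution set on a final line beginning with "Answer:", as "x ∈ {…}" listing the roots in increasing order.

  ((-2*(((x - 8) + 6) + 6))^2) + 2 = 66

Step 1. [((-2*(((x - 8) + 6) + 6))^2) + 2 = 66] subtract 2: x sits inside (… + 2) ⇒ sub: (-2*(((x - 8) + 6) + 6))^2 = 64.
Step 2. [(-2*(((x - 8) + 6) + 6))^2 = 64] 64 ≥ 0, LHS is (·)² — take ±√. So sqrt: -2*(((x - 8) + 6) + 6) = 8 or -8.
Step 3. [-2*(((x - 8) + 6) + 6) = 8 or -8] leading coefficient -2: divide by -2 ⇒ div: ((x - 8) + 6) + 6 = -4 or 4.
Step 4. [((x - 8) + 6) + 6 = -4 or 4] the outer +6 inverts by subtracting 6, so sub: (x - 8) + 6 = -10 or -2.
Step 5. [(x - 8) + 6 = -10 or -2] +6 is outermost — subtract 6 both sides, so sub: x - 8 = -16 or -8.
Step 6. [x - 8 = -16 or -8] -8 is outermost — add 8 both sides. So sub: x = -8 or 0.

Answer: x ∈ {-8, 0}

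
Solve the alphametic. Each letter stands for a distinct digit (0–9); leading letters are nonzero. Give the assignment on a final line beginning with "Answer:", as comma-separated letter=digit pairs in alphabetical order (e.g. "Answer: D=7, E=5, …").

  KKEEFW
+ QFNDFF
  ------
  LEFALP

Step 1. [col 1: W + F ≡ P (mod 10)] column 1 (W + F ≡ P (mod 10), carry-in 0) doesn't pin P yet; pick P=1 and continue ⇒ P=1.
Step 2. [col 1: W + F ≡ P (mod 10)] no forcing yet in column 1 (carry-in 0); W=7 is free and consistent — try it. So W=7.
Step 3. [col 1: W + F ≡ P (mod 10)] column 1: given W=7, P=1, carry-in 0, and digits 1,7 already taken and all letters distinct, W+F≡P (mod 10) forces F=4. So F=4.
Step 4. [col 2: F + F ≡ L (mod 10)] column 2 reads F+F+carry(1)=L with F=4; with digits 1,4,7 already taken and all letters distinct, the only value for L is 9. So L=9.
Step 5. [col 3: E + D ≡ A (mod 10)] column 3 (E + D ≡ A (mod 10), carry-in 0) doesn't pin A yet; pick A=0 and continue, so A=0.
Step 6. [col 3: E + D ≡ A (mod 10)] several values work for D in column 3 (E + D ≡ A (mod 10), carry-in 0); try D=2, so D=2.
Step 7. [col 3: E + D ≡ A (mod 10)] in column 3 we have E+D≡A with carry-in 0; given D=2, A=0 and digits 0,1,2,4,7,9 already taken and all letters distinct, that pins E to 8 ⇒ E=8.
Step 8. [col 4: E + N ≡ F (mod 10)] in column 4 we have E+N≡F with carry-in 1; given E=8, F=4 and digits 0,1,2,4,7,8,9 already taken and all letters distinct, that pins N to 5. So N=5.
Step 9. [col 5: K + F ≡ E (mod 10)] column 5 reads K+F+carry(1)=E with F=4, E=8; with digits 0,1,2,4,5,7,8,9 already taken and all letters distinct, the only value for K is 3, so K=3.
Step 10. [col 6: K + Q ≡ L (mod 10)] in column 6 we have K+Q≡L with carry-in 0; given K=3, L=9 and digits 0,1,2,3,4,5,7,8,9 already taken and all letters distinct, that pins Q to 6 ⇒ Q=6.

Answer: A=0, D=2, E=8, F=4, K=3, L=9, N=5, P=1, Q=6, W=7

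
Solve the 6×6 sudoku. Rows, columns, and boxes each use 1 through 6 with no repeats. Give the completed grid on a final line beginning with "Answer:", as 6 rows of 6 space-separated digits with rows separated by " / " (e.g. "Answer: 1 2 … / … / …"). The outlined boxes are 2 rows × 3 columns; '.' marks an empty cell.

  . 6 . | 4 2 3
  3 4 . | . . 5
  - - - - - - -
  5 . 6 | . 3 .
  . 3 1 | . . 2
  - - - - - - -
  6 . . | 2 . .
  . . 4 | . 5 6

Step 1. [r3c4∈{1}] r3c4 has the single candidate 1, so r3c4=1.
Step 2. [r5c6∈{1,4}] 1 has one home in col 6: r5c6 ⇒ r5c6=1.
Step 3. [r6c2∈{1,2}] 1 has one home in col 2: r6c2 ⇒ r6c2=1.
Step 4. [r2c4∈{6}] r2c4 has the single candidate 6. So r2c4=6.
Step 5. [r5c5∈{4}] only 4 remains possible at r5c5. So r5c5=4.
Step 6. [r5c3∈{3,5}] r5c3 is the only open cell in row 5 admitting 3, so r5c3=3.
Step 7. [r2c5∈{1}] r2c5's peers cover all but 1, so r2c5=1.
Step 8. [r3c6∈{4}] only 4 remains possible at r3c6, so r3c6=4.
Step 9. [r4c1∈{4}] r4c1 is down to just 4, so r4c1=4.
Step 10. [r2c3∈{2}] only 2 remains possible at r2c3 ⇒ r2c3=2.
Step 11. [r4c4∈{5}] r4c4 is down to just 5, so r4c4=5.
Step 12. [r1c3∈{5}] r1c3's peers cover all but 5, so r1c3=5.
Step 13. [r6c4∈{3}] r6c4 is down to just 3 ⇒ r6c4=3.
Step 14. [r3c2∈{2}] r3c2 has the single candidate 2, so r3c2=2.
Step 15. [r6c1∈{2}] only 2 remains possible at r6c1, so r6c1=2.
Step 16. [r1c1∈{1}] r1c1 is down to just 1 ⇒ r1c1=1.
Step 17. [r5c2∈{5}] r5c2 has the single candidate 5, so r5c2=5.
Step 18. [r4c5∈{6}] only 6 remains possible at r4c5, so r4c5=6.

Answer: 1 6 5 4 2 3 / 3 4 2 6 1 5 / 5 2 6 1 3 4 / 4 3 1 5 6 2 / 6 5 3 2 4 1 / 2 1 4 3 5 6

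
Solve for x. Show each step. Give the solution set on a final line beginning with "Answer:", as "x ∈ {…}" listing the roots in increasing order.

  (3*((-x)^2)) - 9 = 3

Step 1. [(3*((-x)^2)) - 9 = 3] peel the -9: add 9 from each side, so sub: 3*((-x)^2) = 12.
Step 2. [3*((-x)^2) = 12] LHS = 3·(…); ÷3 both sides, so div: (-x)^2 = 4.
Step 3. [(-x)^2 = 4] √ both sides: 4 ≥ 0 gives two branches. So sqrt: -x = 2 or -2.
Step 4. [-x = 2 or -2] LHS negated; negate both sides ⇒ neg: x = -2 or 2.

Answer: x ∈ {-2, 2}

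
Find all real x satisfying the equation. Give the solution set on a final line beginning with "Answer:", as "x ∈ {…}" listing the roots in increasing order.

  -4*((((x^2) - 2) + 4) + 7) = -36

Step 1. [-4*((((x^2) - 2) + 4) + 7) = -36] divide by the outer -4. So div: (((x^2) - 2) + 4) + 7 = 9.
Step 2. [(((x^2) - 2) + 4) + 7 = 9] the outer +7 inverts by subtracting 7. So sub: ((x^2) - 2) + 4 = 2.
Step 3. [((x^2) - 2) + 4 = 2] subtract 4: x sits inside (… + 4). So sub: (x^2) - 2 = -2.
Step 4. [(x^2) - 2 = -2] peel the -2: add 2 from each side ⇒ sub: x^2 = 0.
Step 5. [x^2 = 0] LHS squared, RHS 0 ≥ 0: apply √ (±). So sqrt: x = 0.

Answer: x ∈ {0}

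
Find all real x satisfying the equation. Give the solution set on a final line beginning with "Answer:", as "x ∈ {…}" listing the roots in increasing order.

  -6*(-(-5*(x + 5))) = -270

Step 1. [-6*(-(-5*(x + 5))) = -270] -6 out front; divide by -6, so div: -(-5*(x + 5)) = 45.
Step 2. [-(-5*(x + 5)) = 45] flip signs both sides, so neg: -5*(x + 5) = -45.
Step 3. [-5*(x + 5) = -45] -5·(inner) — divide through by -5, so div: x + 5 = 9.
Step 4. [x + 5 = 9] peel the +5: subtract 5 from each side ⇒ sub: x = 4.

Answer: x ∈ {4}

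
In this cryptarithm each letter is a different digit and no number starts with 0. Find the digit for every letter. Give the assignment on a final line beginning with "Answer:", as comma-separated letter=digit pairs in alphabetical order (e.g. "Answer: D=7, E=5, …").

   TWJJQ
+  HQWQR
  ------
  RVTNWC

Step 1. [col 1: Q + R ≡ C (mod 10)] no forcing yet in column 1 (carry-in 0); Q=2 is free and consistent — try it, so Q=2.
Step 2. [col 1: Q + R ≡ C (mod 10)] no forcing yet in column 1 (carry-in 0); C=3 is free and consistent — try it ⇒ C=3.
Step 3. [col 1: Q + R ≡ C (mod 10)] column 1 reads Q+R+carry(0)=C with Q=2, C=3; with digits 2,3 already taken and all letters distinct, the only value for R is 1. So R=1.
Step 4. [col 2: J + Q ≡ W (mod 10)] column 2 (J + Q ≡ W (mod 10), carry-in 0) doesn't pin W yet; pick W=6 and continue, so W=6.
Step 5. [col 2: J + Q ≡ W (mod 10)] from column 2 (Q=2, W=6, carry-in 0, digits 1,2,3,6 already taken and all letters distinct): J must equal 4, so J=4.
Step 6. [col 3: J + W ≡ N (mod 10)] column 3 reads J+W+carry(0)=N with J=4, W=6; with digits 1,2,3,4,6 already taken and all letters distinct, the only value for N is 0 ⇒ N=0.
Step 7. [col 4: W + Q ≡ T (mod 10)] column 4: given W=6, Q=2, carry-in 1, and digits 0,1,2,3,4,6 already taken and all letters distinct, W+Q≡T (mod 10) forces T=9, so T=9.
Step 8. [col 5: T + H ≡ V (mod 10)] column 5 reads T+H+carry(0)=V with T=9; with digits 0,1,2,3,4,6,9 already taken and all letters distinct, the only value for H is 8. So H=8.
Step 9. [col 5: T + H ≡ V (mod 10)] from column 5 (T=9, H=8, carry-in 0, digits 0,1,2,3,4,6,8,9 already taken and all letters distinct): V must equal 7, so V=7.

Answer: C=3, H=8, J=4, N=0, Q=2, R=1, T=9, V=7, W=6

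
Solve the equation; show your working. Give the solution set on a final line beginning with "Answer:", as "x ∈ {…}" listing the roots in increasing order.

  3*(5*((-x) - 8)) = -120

Step 1. [3*(5*((-x) - 8)) = -120] leading coefficient 3: divide by 3. So div: 5*((-x) - 8) = -40.
Step 2. [5*((-x) - 8) = -40] 5 out front; divide by 5, so div: (-x) - 8 = -8.
Step 3. [(-x) - 8 = -8] the outer -8 inverts by adding 8, so sub: -x = 0.
Step 4. [-x = 0] leading − — multiply by −1, so neg: x = 0.

Answer: x ∈ {0}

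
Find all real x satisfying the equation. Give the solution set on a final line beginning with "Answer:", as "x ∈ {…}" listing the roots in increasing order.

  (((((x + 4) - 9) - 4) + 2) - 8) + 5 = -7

Step 1. [(((((x + 4) - 9) - 4) + 2) - 8) + 5 = -7] peel the +5: subtract 5 from each side. So sub: ((((x + 4) - 9) - 4) + 2) - 8 = -12.
Step 2. [((((x + 4) - 9) - 4) + 2) - 8 = -12] the outer -8 inverts by adding 8, so sub: (((x + 4) - 9) - 4) + 2 = -4.
Step 3. [(((x + 4) - 9) - 4) + 2 = -4] the outer +2 inverts by subtracting 2. So sub: ((x + 4) - 9) - 4 = -6.
Step 4. [((x + 4) - 9) - 4 = -6] add 4: x sits inside (… - 4), so sub: (x + 4) - 9 = -2.
Step 5. [(x + 4) - 9 = -2] add 9: x sits inside (… - 9) ⇒ sub: x + 4 = 7.
Step 6. [x + 4 = 7] subtract 4: x sits inside (… + 4). So sub: x = 3.

Answer: x ∈ {3}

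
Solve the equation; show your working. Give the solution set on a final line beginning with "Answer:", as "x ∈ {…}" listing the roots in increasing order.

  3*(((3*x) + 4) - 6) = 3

Step 1. [3*(((3*x) + 4) - 6) = 3] leading coefficient 3: divide by 3, so div: ((3*x) + 4) - 6 = 1.
Step 2. [((3*x) + 4) - 6 = 1] the outer -6 inverts by adding 6. So sub: (3*x) + 4 = 7.
Step 3. [(3*x) + 4 = 7] the outer +4 inverts by subtracting 4, so sub: 3*x = 3.
Step 4. [3*x = 3] leading coefficient 3: divide by 3 ⇒ div: x = 1.

Answer: x ∈ {1}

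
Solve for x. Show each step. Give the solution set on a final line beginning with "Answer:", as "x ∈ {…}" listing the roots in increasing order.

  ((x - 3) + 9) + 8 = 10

Step 1. [((x - 3) + 9) + 8 = 10] peel the +8: subtract 8 from each side. So sub: (x - 3) + 9 = 2.
Step 2. [(x - 3) + 9 = 2] the outer +9 inverts by subtracting 9. So sub: x - 3 = -7.
Step 3. [x - 3 = -7] add 3: x sits inside (… - 3) ⇒ sub: x = -4.

Answer: x ∈ {-4}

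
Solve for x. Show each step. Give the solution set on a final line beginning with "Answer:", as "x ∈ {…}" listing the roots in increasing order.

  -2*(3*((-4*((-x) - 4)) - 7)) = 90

Step 1. [-2*(3*((-4*((-x) - 4)) - 7)) = 90] LHS = -2·(…); ÷-2 both sides. So div: 3*((-4*((-x) - 4)) - 7) = -45.
Step 2. [3*((-4*((-x) - 4)) - 7) = -45] LHS = 3·(…); ÷3 both sides. So div: (-4*((-x) - 4)) - 7 = -15.
Step 3. [(-4*((-x) - 4)) - 7 = -15] the outer -7 inverts by adding 7. So sub: -4*((-x) - 4) = -8.
Step 4. [-4*((-x) - 4) = -8] -4 out front; divide by -4 ⇒ div: (-x) - 4 = 2.
Step 5. [(-x) - 4 = 2] the outer -4 inverts by adding 4. So sub: -x = 6.
Step 6. [-x = 6] LHS negated; negate both sides, so neg: x = -6.

Answer: x ∈ {-6}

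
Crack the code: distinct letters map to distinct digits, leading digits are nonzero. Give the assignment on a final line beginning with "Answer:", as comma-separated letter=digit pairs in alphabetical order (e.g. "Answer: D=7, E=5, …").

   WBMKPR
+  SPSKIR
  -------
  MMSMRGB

Step 1. [col 1: R + R ≡ B (mod 10)] column 1 (R + R ≡ B (mod 10), carry-in 0) doesn't pin B yet; pick B=0 and continue. So B=0.
Step 2. [M] adding two 6-digit numbers gives at most 6+1 digits, and here it does — M is that final carry and must be 1 ⇒ M=1.
Step 3. [col 1: R + R ≡ B (mod 10)] column 1 reads R+R+carry(0)=B with B=0; with digits 0,1 already taken and all letters distinct, the only value for R is 5 ⇒ R=5.
Step 4. [col 2: P + I ≡ G (mod 10)] several values work for G in column 2 (P + I ≡ G (mod 10), carry-in 1); try G=3. So G=3.
Step 5. [col 2: P + I ≡ G (mod 10)] no forcing yet in column 2 (carry-in 1); P=8 is free and consistent — try it. So P=8.
Step 6. [col 2: P + I ≡ G (mod 10)] in column 2 we have P+I≡G with carry-in 1; given P=8, G=3 and digits 0,1,3,5,8 already taken and all letters distinct, that pins I to 4. So I=4.
Step 7. [col 3: K + K ≡ R (mod 10)] K=7 is one option consistent with column 3 (K + K ≡ R (mod 10), carry-in 1) — take it. So K=7.
Step 8. [col 4: M + S ≡ M (mod 10)] from column 4 (M=1, carry-in 1, digits 0,1,3,4,5,7,8 already taken and all letters distinct): S must equal 9 ⇒ S=9.
Step 9. [col 6: W + S ≡ M (mod 10)] column 6: given S=9, M=1, carry-in 0, and digits 0,1,3,4,5,7,8,9 already taken and all letters distinct, W+S≡M (mod 10) forces W=2, so W=2.

Answer: B=0, G=3, I=4, K=7, M=1, P=8, R=5, S=9, W=2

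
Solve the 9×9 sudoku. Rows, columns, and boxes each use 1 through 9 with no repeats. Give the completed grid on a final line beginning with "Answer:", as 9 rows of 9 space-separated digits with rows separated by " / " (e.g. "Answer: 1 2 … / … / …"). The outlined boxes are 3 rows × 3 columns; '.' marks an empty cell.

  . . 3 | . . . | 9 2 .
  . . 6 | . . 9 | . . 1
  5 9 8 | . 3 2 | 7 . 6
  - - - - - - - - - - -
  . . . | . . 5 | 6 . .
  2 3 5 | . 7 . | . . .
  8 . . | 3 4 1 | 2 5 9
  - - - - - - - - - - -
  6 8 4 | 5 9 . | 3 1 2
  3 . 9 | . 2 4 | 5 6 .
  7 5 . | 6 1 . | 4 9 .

Step 1. [r4c5∈{8}] r4c5's peers cover all but 8 ⇒ r4c5=8.
Step 2. [r2c1∈{4}] r2c1's peers cover all but 4, so r2c1=4.
Step 3. [r4c8∈{3,4,7}] across col 8, 7 lands solely at r4c8, so r4c8=7.
Step 4. [r2c7∈{8}] r2c7 is down to just 8 ⇒ r2c7=8.
Step 5. [r2c4∈{7}] r2c4 is down to just 7, so r2c4=7.
Step 6. [r1c1∈{1}] r1c1 is down to just 1, so r1c1=1.
Step 7. [r9c9∈{8}] nothing but 8 survives at r9c9. So r9c9=8.
Step 8. [r3c8∈{4}] r3c8 has the single candidate 4. So r3c8=4.
Step 9. [r4c2∈{1,4}] r4c2 is the only open cell in col 2 admitting 4 ⇒ r4c2=4.
Step 10. [r1c6∈{6,8}] r1c6 is the only open cell in col 6 admitting 8. So r1c6=8.
Step 11. [r2c5∈{5}] only 5 remains possible at r2c5. So r2c5=5.
Step 12. [r1c2∈{7}] nothing but 7 survives at r1c2 ⇒ r1c2=7.
Step 13. [r5c4∈{9}] r5c4 is down to just 9, so r5c4=9.
Step 14. [r8c9∈{7}] nothing but 7 survives at r8c9 ⇒ r8c9=7.
Step 15. [r1c5∈{6}] only 6 remains possible at r1c5, so r1c5=6.
Step 16. [r9c3∈{2}] r9c3 is down to just 2. So r9c3=2.
Step 17. [r3c4∈{1}] nothing but 1 survives at r3c4 ⇒ r3c4=1.
Step 18. [r9c6∈{3}] r9c6 is down to just 3. So r9c6=3.
Step 19. [r1c9∈{5}] r1c9 is down to just 5 ⇒ r1c9=5.
Step 20. [r4c3∈{1}] r4c3 is down to just 1 ⇒ r4c3=1.
Step 21. [r8c2∈{1}] only 1 remains possible at r8c2 ⇒ r8c2=1.
Step 22. [r6c2∈{6}] r6c2 is down to just 6 ⇒ r6c2=6.
Step 23. [r5c8∈{8}] r5c8's peers cover all but 8, so r5c8=8.
Step 24. [r4c1∈{9}] nothing but 9 survives at r4c1, so r4c1=9.
Step 25. [r7c6∈{7}] only 7 remains possible at r7c6 ⇒ r7c6=7.
Step 26. [r5c7∈{1}] nothing but 1 survives at r5c7. So r5c7=1.
Step 27. [r2c8∈{3}] nothing but 3 survives at r2c8 ⇒ r2c8=3.
Step 28. [r2c2∈{2}] r2c2's peers cover all but 2, so r2c2=2.
Step 29. [r5c9∈{4}] r5c9 is down to just 4. So r5c9=4.
Step 30. [r1c4∈{4}] r1c4 is down to just 4. So r1c4=4.
Step 31. [r8c4∈{8}] r8c4's peers cover all but 8 ⇒ r8c4=8.
Step 32. [r4c4∈{2}] r4c4's peers cover all but 2, so r4c4=2.
Step 33. [r6c3∈{7}] only 7 remains possible at r6c3. So r6c3=7.
Step 34. [r5c6∈{6}] r5c6's peers cover all but 6 ⇒ r5c6=6.
Step 35. [r4c9∈{3}] only 3 remains possible at r4c9 ⇒ r4c9=3.

Answer: 1 7 3 4 6 8 9 2 5 / 4 2 6 7 5 9 8 3 1 / 5 9 8 1 3 2 7 4 6 / 9 4 1 2 8 5 6 7 3 / 2 3 5 9 7 6 1 8 4 / 8 6 7 3 4 1 2 5 9 / 6 8 4 5 9 7 3 1 2 / 3 1 9 8 2 4 5 6 7 / 7 5 2 6 1 3 4 9 8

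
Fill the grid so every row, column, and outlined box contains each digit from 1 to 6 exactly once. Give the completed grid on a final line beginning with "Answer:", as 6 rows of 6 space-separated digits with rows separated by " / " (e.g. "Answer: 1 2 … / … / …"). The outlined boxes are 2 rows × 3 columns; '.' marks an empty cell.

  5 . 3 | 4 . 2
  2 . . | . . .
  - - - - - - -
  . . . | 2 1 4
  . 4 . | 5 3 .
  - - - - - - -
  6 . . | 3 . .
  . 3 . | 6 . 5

Step 1. [r5c2∈{1,2,5}] in col 2, 2 fits only at r5c2, so r5c2=2.
Step 2. [r6c1∈{1,4}] in col 1, 4 fits only at r6c1. So r6c1=4.
Step 3. [r1c2∈{1,6}] 1 has one home in row 1: r1c2, so r1c2=1.
Step 4. [r2c2∈{6}] only 6 remains possible at r2c2 ⇒ r2c2=6.
Step 5. [r4c3∈{1,2,6}] in row 4, 2 fits only at r4c3, so r4c3=2.
Step 6. [r5c6∈{1}] only 1 remains possible at r5c6 ⇒ r5c6=1.
Step 7. [r5c3∈{5}] only 5 remains possible at r5c3, so r5c3=5.
Step 8. [r4c1∈{1}] nothing but 1 survives at r4c1, so r4c1=1.
Step 9. [r2c3∈{4}] r2c3 is down to just 4. So r2c3=4.
Step 10. [r3c3∈{6}] r3c3's peers cover all but 6, so r3c3=6.
Step 11. [r2c5∈{5}] nothing but 5 survives at r2c5. So r2c5=5.
Step 12. [r2c6∈{3}] only 3 remains possible at r2c6, so r2c6=3.
Step 13. [r3c1∈{3}] r3c1 has the single candidate 3, so r3c1=3.
Step 14. [r3c2∈{5}] r3c2's peers cover all but 5 ⇒ r3c2=5.
Step 15. [r5c5∈{4}] r5c5 has the single candidate 4, so r5c5=4.
Step 16. [r6c3∈{1}] r6c3's peers cover all but 1, so r6c3=1.
Step 17. [r2c4∈{1}] r2c4's peers cover all but 1, so r2c4=1.
Step 18. [r4c6∈{6}] r4c6 is down to just 6. So r4c6=6.
Step 19. [r6c5∈{2}] r6c5 is down to just 2, so r6c5=2.
Step 20. [r1c5∈{6}] only 6 remains possible at r1c5 ⇒ r1c5=6.

Answer: 5 1 3 4 6 2 / 2 6 4 1 5 3 / 3 5 6 2 1 4 / 1 4 2 5 3 6 / 6 2 5 3 4 1 / 4 3 1 6 2 5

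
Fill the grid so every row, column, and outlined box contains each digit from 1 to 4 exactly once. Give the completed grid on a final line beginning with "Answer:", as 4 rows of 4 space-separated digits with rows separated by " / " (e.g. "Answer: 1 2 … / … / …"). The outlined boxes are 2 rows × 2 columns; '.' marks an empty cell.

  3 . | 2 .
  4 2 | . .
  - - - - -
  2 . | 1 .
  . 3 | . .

Step 1. [r1c4∈{1,4}] across row 1, 4 lands solely at r1c4. So r1c4=4.
Step 2. [r3c4∈{3}] r3c4 is down to just 3 ⇒ r3c4=3.
Step 3. [r3c2∈{4}] r3c2 is down to just 4 ⇒ r3c2=4.
Step 4. [r4c4∈{2}] nothing but 2 survives at r4c4 ⇒ r4c4=2.
Step 5. [r4c1∈{1}] r4c1 has the single candidate 1, so r4c1=1.
Step 6. [r2c3∈{3}] only 3 remains possible at r2c3. So r2c3=3.
Step 7. [r4c3∈{4}] r4c3's peers cover all but 4 ⇒ r4c3=4.
Step 8. [r2c4∈{1}] nothing but 1 survives at r2c4, so r2c4=1.
Step 9. [r1c2∈{1}] r1c2 is down to just 1. So r1c2=1.

Answer: 3 1 2 4 / 4 2 3 1 / 2 4 1 3 / 1 3 4 2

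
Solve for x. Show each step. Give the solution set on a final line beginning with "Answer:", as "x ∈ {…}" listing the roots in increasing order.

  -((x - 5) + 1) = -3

Step 1. [-((x - 5) + 1) = -3] LHS negated; negate both sides, so neg: (x - 5) + 1 = 3.
Step 2. [(x - 5) + 1 = 3] +1 is outermost — subtract 1 both sides. So sub: x - 5 = 2.
Step 3. [x - 5 = 2] the outer -5 inverts by adding 5 ⇒ sub: x = 7.

Answer: x ∈ {7}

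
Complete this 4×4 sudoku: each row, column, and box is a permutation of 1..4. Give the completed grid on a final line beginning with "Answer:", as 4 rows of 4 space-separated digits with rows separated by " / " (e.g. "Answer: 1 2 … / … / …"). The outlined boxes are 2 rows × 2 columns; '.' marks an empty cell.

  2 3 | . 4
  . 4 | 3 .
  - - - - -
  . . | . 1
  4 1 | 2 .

Step 1. [r2c4∈{2}] only 2 remains possible at r2c4 ⇒ r2c4=2.
Step 2. [r3c3∈{4}] r3c3's peers cover all but 4. So r3c3=4.
Step 3. [r2c1∈{1}] r2c1 has the single candidate 1, so r2c1=1.
Step 4. [r1c3∈{1}] r1c3 has the single candidate 1 ⇒ r1c3=1.
Step 5. [r3c1∈{3}] only 3 remains possible at r3c1 ⇒ r3c1=3.
Step 6. [r3c2∈{2}] nothing but 2 survives at r3c2 ⇒ r3c2=2.
Step 7. [r4c4∈{3}] r4c4's peers cover all but 3, so r4c4=3.

Answer: 2 3 1 4 / 1 4 3 2 / 3 2 4 1 / 4 1 2 3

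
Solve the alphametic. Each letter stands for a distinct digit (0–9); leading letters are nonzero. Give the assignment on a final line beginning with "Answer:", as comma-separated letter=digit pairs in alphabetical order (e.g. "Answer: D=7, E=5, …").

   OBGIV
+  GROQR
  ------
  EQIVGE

Step 1. [col 1: V + R ≡ E (mod 10)] no forcing yet in column 1 (carry-in 0); E=1 is free and consistent — try it ⇒ E=1.
Step 2. [col 1: V + R ≡ E (mod 10)] column 1 (V + R ≡ E (mod 10), carry-in 0) doesn't pin V yet; pick V=4 and continue, so V=4.
Step 3. [col 1: V + R ≡ E (mod 10)] in column 1 we have V+R≡E with carry-in 0; given V=4, E=1 and digits 1,4 already taken and all letters distinct, that pins R to 7, so R=7.
Step 4. [col 2: I + Q ≡ G (mod 10)] column 2 (I + Q ≡ G (mod 10), carry-in 1) doesn't pin G yet; pick G=6 and continue ⇒ G=6.
Step 5. [col 2: I + Q ≡ G (mod 10)] I=0 is one option consistent with column 2 (I + Q ≡ G (mod 10), carry-in 1) — take it ⇒ I=0.
Step 6. [col 2: I + Q ≡ G (mod 10)] in column 2 we have I+Q≡G with carry-in 1; given I=0, G=6 and digits 0,1,4,6,7 already taken and all letters distinct, that pins Q to 5. So Q=5.
Step 7. [col 3: G + O ≡ V (mod 10)] column 3 reads G+O+carry(0)=V with G=6, V=4; with digits 0,1,4,5,6,7 already taken and all letters distinct, the only value for O is 8, so O=8.
Step 8. [col 4: B + R ≡ I (mod 10)] in column 4 we have B+R≡I with carry-in 1; given R=7, I=0 and digits 0,1,4,5,6,7,8 already taken and all letters distinct, that pins B to 2, so B=2.

Answer: B=2, E=1, G=6, I=0, O=8, Q=5, R=7, V=4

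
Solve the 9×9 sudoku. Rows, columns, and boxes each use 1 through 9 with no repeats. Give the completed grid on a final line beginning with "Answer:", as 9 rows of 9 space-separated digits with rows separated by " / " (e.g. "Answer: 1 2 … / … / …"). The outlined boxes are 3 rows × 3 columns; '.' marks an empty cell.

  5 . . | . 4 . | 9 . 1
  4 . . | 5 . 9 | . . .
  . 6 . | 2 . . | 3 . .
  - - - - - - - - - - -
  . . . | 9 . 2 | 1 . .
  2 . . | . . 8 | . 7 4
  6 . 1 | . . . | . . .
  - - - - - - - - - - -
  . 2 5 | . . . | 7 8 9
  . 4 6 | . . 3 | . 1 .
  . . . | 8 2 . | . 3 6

Step 1. [r8c4∈{7}] nothing but 7 survives at r8c4, so r8c4=7.
Step 2. [r8c1∈{8,9}] in row 8, 8 fits only at r8c1. So r8c1=8.
Step 3. [r4c3∈{3,4,7,8}] 4 has one home in row 4: r4c3. So r4c3=4.
Step 4. [r6c8∈{2,5,9}] across col 8, 9 lands solely at r6c8. So r6c8=9.
Step 5. [r9c7∈{4,5}] col 7 places 4 nowhere but r9c7. So r9c7=4.
Step 6. [r9c6∈{1,5}] row 9 places 5 nowhere but r9c6. So r9c6=5.
Step 7. [r7c1∈{1,3}] 3 has one home in row 7: r7c1 ⇒ r7c1=3.
Step 8. [r4c1∈{7}] only 7 remains possible at r4c1. So r4c1=7.
Step 9. [r2c7∈{2,6,8}] the pair r1c8,r2c8 in box 3 locks {2,6} between them. So r2c7≠2.
Step 10. [r3c8∈{4,5}] in row 3, 4 fits only at r3c8. So r3c8=4.
Step 11. [r4c8∈{5,6}] r4c8 is the only open cell in col 8 admitting 5, so r4c8=5.
Step 12. [r4c5∈{3,6}] r4c5 is the only open cell in row 4 admitting 6 ⇒ r4c5=6.
Step 13. [r7c5∈{1}] nothing but 1 survives at r7c5 ⇒ r7c5=1.
Step 14. [r2c2∈{1,3,7,8}] in row 2, 1 fits only at r2c2 ⇒ r2c2=1.
Step 15. [r3c9∈{5,7,8}] in row 3, 5 fits only at r3c9. So r3c9=5.
Step 16. [r2c9∈{2,7,8}] 7 has one home in col 9: r2c9, so r2c9=7.
Step 17. [r2c7∈{6,8}] r2c7 is the only open cell in box 3 admitting 8, so r2c7=8.
Step 18. [r2c5∈{3}] r2c5 is down to just 3. So r2c5=3.
Step 19. [r1c4∈{6}] r1c4 has the single candidate 6, so r1c4=6.
Step 20. [r1c6∈{7}] nothing but 7 survives at r1c6. So r1c6=7.
Step 21. [r3c3∈{7,8,9}] in row 3, 7 fits only at r3c3 ⇒ r3c3=7.
Step 22. [r9c3∈{9}] r9c3's peers cover all but 9 ⇒ r9c3=9.
Step 23. [r5c3∈{3}] r5c3 has the single candidate 3. So r5c3=3.
Step 24. [r4c2∈{8}] nothing but 8 survives at r4c2, so r4c2=8.
Step 25. [r8c9∈{2}] r8c9 has the single candidate 2, so r8c9=2.
Step 26. [r6c4∈{3,4}] across col 4, 3 lands solely at r6c4. So r6c4=3.
Step 27. [r2c3∈{2}] r2c3 has the single candidate 2. So r2c3=2.
Step 28. [r5c5∈{5}] only 5 remains possible at r5c5, so r5c5=5.
Step 29. [r6c6∈{4}] r6c6's peers cover all but 4 ⇒ r6c6=4.
Step 30. [r3c5∈{8}] r3c5's peers cover all but 8. So r3c5=8.
Step 31. [r6c7∈{2}] only 2 remains possible at r6c7 ⇒ r6c7=2.
Step 32. [r2c8∈{6}] r2c8 has the single candidate 6, so r2c8=6.
Step 33. [r5c2∈{9}] only 9 remains possible at r5c2. So r5c2=9.
Step 34. [r6c9∈{8}] only 8 remains possible at r6c9, so r6c9=8.
Step 35. [r6c5∈{7}] r6c5 is down to just 7 ⇒ r6c5=7.
Step 36. [r6c2∈{5}] only 5 remains possible at r6c2. So r6c2=5.
Step 37. [r7c4∈{4}] r7c4 has the single candidate 4. So r7c4=4.
Step 38. [r1c3∈{8}] nothing but 8 survives at r1c3 ⇒ r1c3=8.
Step 39. [r7c6∈{6}] only 6 remains possible at r7c6, so r7c6=6.
Step 40. [r8c5∈{9}] r8c5's peers cover all but 9, so r8c5=9.
Step 41. [r3c6∈{1}] r3c6 is down to just 1. So r3c6=1.
Step 42. [r4c9∈{3}] r4c9 has the single candidate 3, so r4c9=3.
Step 43. [r8c7∈{5}] nothing but 5 survives at r8c7. So r8c7=5.
Step 44. [r9c2∈{7}] r9c2 is down to just 7. So r9c2=7.
Step 45. [r3c1∈{9}] nothing but 9 survives at r3c1 ⇒ r3c1=9.
Step 46. [r1c2∈{3}] r1c2 is down to just 3, so r1c2=3.
Step 47. [r9c1∈{1}] r9c1 is down to just 1. So r9c1=1.
Step 48. [r5c7∈{6}] only 6 remains possible at r5c7 ⇒ r5c7=6.
Step 49. [r1c8∈{2}] r1c8 is down to just 2, so r1c8=2.
Step 50. [r5c4∈{1}] r5c4's peers cover all but 1, so r5c4=1.

Answer: 5 3 8 6 4 7 9 2 1 / 4 1 2 5 3 9 8 6 7 / 9 6 7 2 8 1 3 4 5 / 7 8 4 9 6 2 1 5 3 / 2 9 3 1 5 8 6 7 4 / 6 5 1 3 7 4 2 9 8 / 3 2 5 4 1 6 7 8 9 / 8 4 6 7 9 3 5 1 2 / 1 7 9 8 2 5 4 3 6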